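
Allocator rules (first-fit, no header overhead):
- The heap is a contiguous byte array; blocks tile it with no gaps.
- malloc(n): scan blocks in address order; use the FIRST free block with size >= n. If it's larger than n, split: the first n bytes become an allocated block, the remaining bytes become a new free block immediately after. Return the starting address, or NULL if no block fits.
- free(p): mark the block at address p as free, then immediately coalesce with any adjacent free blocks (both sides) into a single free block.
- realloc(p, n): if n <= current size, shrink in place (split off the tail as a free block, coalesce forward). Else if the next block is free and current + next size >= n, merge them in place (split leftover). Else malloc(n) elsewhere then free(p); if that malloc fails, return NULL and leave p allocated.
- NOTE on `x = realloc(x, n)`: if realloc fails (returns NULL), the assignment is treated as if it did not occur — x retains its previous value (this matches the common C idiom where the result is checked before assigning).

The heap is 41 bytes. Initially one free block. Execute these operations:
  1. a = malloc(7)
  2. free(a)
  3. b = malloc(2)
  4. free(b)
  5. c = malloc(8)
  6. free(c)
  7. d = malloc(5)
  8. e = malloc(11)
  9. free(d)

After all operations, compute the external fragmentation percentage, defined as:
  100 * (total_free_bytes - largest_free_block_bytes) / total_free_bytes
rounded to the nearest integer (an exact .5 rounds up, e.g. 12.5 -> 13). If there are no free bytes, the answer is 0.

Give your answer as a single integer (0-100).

Answer: 17

Derivation:
Op 1: a = malloc(7) -> a = 0; heap: [0-6 ALLOC][7-40 FREE]
Op 2: free(a) -> (freed a); heap: [0-40 FREE]
Op 3: b = malloc(2) -> b = 0; heap: [0-1 ALLOC][2-40 FREE]
Op 4: free(b) -> (freed b); heap: [0-40 FREE]
Op 5: c = malloc(8) -> c = 0; heap: [0-7 ALLOC][8-40 FREE]
Op 6: free(c) -> (freed c); heap: [0-40 FREE]
Op 7: d = malloc(5) -> d = 0; heap: [0-4 ALLOC][5-40 FREE]
Op 8: e = malloc(11) -> e = 5; heap: [0-4 ALLOC][5-15 ALLOC][16-40 FREE]
Op 9: free(d) -> (freed d); heap: [0-4 FREE][5-15 ALLOC][16-40 FREE]
Free blocks: [5 25] total_free=30 largest=25 -> 100*(30-25)/30 = 500/30 ≈ 16.667 -> rounds to 17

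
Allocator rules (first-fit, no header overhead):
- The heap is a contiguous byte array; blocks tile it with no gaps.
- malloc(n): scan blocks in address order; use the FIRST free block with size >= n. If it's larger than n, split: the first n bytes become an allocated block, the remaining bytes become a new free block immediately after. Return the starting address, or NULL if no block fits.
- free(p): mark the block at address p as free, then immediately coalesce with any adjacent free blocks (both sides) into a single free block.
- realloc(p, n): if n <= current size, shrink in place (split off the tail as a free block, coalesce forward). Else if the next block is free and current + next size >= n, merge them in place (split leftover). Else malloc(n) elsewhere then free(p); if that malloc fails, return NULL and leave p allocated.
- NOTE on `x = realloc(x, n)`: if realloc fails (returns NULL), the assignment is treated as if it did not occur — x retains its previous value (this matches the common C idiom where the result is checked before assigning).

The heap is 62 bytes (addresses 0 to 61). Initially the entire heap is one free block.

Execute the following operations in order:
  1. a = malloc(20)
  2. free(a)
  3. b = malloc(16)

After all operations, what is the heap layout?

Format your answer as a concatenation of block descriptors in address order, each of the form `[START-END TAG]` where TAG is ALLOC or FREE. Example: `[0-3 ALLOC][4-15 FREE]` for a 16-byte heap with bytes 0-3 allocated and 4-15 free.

Op 1: a = malloc(20) -> a = 0; heap: [0-19 ALLOC][20-61 FREE]
Op 2: free(a) -> (freed a); heap: [0-61 FREE]
Op 3: b = malloc(16) -> b = 0; heap: [0-15 ALLOC][16-61 FREE]

Answer: [0-15 ALLOC][16-61 FREE]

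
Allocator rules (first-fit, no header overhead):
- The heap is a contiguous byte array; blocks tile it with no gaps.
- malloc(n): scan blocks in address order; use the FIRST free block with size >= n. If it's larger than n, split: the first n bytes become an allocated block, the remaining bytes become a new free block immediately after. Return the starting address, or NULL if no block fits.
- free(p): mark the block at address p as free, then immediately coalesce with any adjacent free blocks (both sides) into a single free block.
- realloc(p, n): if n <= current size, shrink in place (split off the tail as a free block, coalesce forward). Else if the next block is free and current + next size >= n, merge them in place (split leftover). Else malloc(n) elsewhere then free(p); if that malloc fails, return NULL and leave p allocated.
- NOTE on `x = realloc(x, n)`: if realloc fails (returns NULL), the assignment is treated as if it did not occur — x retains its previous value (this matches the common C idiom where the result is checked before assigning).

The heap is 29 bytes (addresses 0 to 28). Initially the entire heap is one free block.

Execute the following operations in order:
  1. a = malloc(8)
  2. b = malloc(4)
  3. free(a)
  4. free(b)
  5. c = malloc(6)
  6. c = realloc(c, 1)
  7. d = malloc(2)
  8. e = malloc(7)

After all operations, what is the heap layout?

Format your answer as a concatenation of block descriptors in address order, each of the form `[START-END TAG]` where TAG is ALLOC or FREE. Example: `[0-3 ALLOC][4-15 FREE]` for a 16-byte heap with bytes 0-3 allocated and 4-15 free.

Answer: [0-0 ALLOC][1-2 ALLOC][3-9 ALLOC][10-28 FREE]

Derivation:
Op 1: a = malloc(8) -> a = 0; heap: [0-7 ALLOC][8-28 FREE]
Op 2: b = malloc(4) -> b = 8; heap: [0-7 ALLOC][8-11 ALLOC][12-28 FREE]
Op 3: free(a) -> (freed a); heap: [0-7 FREE][8-11 ALLOC][12-28 FREE]
Op 4: free(b) -> (freed b); heap: [0-28 FREE]
Op 5: c = malloc(6) -> c = 0; heap: [0-5 ALLOC][6-28 FREE]
Op 6: c = realloc(c, 1) -> c = 0; heap: [0-0 ALLOC][1-28 FREE]
Op 7: d = malloc(2) -> d = 1; heap: [0-0 ALLOC][1-2 ALLOC][3-28 FREE]
Op 8: e = malloc(7) -> e = 3; heap: [0-0 ALLOC][1-2 ALLOC][3-9 ALLOC][10-28 FREE]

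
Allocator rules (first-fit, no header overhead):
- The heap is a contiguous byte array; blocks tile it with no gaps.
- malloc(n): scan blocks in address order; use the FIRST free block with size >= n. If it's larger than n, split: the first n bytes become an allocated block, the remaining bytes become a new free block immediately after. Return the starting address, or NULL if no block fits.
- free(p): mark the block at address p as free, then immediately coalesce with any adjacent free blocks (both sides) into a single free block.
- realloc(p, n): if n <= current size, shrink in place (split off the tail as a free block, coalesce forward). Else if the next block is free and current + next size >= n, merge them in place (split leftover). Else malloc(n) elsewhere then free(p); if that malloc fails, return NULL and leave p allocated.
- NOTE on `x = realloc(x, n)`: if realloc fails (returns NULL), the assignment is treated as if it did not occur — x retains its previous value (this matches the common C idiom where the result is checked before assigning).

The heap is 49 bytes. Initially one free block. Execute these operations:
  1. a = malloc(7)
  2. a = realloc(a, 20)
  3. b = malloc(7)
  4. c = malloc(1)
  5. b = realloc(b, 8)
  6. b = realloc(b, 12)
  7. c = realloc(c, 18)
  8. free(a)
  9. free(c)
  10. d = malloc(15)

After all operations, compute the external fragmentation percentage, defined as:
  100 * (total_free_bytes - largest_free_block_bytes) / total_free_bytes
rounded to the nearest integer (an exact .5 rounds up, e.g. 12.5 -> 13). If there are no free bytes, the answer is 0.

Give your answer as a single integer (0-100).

Op 1: a = malloc(7) -> a = 0; heap: [0-6 ALLOC][7-48 FREE]
Op 2: a = realloc(a, 20) -> a = 0; heap: [0-19 ALLOC][20-48 FREE]
Op 3: b = malloc(7) -> b = 20; heap: [0-19 ALLOC][20-26 ALLOC][27-48 FREE]
Op 4: c = malloc(1) -> c = 27; heap: [0-19 ALLOC][20-26 ALLOC][27-27 ALLOC][28-48 FREE]
Op 5: b = realloc(b, 8) -> b = 28; heap: [0-19 ALLOC][20-26 FREE][27-27 ALLOC][28-35 ALLOC][36-48 FREE]
Op 6: b = realloc(b, 12) -> b = 28; heap: [0-19 ALLOC][20-26 FREE][27-27 ALLOC][28-39 ALLOC][40-48 FREE]
Op 7: c = realloc(c, 18) -> NULL (c unchanged); heap: [0-19 ALLOC][20-26 FREE][27-27 ALLOC][28-39 ALLOC][40-48 FREE]
Op 8: free(a) -> (freed a); heap: [0-26 FREE][27-27 ALLOC][28-39 ALLOC][40-48 FREE]
Op 9: free(c) -> (freed c); heap: [0-27 FREE][28-39 ALLOC][40-48 FREE]
Op 10: d = malloc(15) -> d = 0; heap: [0-14 ALLOC][15-27 FREE][28-39 ALLOC][40-48 FREE]
Free blocks: [13 9] total_free=22 largest=13 -> 100*(22-13)/22 = 900/22 ≈ 40.909 -> rounds to 41

Answer: 41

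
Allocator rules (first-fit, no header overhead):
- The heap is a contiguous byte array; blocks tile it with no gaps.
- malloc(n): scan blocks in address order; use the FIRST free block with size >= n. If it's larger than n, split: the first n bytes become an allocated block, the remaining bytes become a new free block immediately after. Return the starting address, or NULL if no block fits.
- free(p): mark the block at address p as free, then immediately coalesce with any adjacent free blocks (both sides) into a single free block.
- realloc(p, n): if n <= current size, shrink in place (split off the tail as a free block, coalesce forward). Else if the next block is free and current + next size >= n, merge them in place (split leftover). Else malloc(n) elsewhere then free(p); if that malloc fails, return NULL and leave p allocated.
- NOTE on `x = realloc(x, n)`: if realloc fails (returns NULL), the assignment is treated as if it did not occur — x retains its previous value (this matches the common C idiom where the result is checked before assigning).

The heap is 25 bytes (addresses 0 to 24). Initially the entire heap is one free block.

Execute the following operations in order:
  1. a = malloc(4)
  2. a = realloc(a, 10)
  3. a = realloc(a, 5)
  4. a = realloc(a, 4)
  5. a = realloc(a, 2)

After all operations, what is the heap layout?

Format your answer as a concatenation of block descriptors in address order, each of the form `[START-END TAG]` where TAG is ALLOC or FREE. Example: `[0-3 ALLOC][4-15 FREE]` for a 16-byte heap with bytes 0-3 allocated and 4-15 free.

Op 1: a = malloc(4) -> a = 0; heap: [0-3 ALLOC][4-24 FREE]
Op 2: a = realloc(a, 10) -> a = 0; heap: [0-9 ALLOC][10-24 FREE]
Op 3: a = realloc(a, 5) -> a = 0; heap: [0-4 ALLOC][5-24 FREE]
Op 4: a = realloc(a, 4) -> a = 0; heap: [0-3 ALLOC][4-24 FREE]
Op 5: a = realloc(a, 2) -> a = 0; heap: [0-1 ALLOC][2-24 FREE]

Answer: [0-1 ALLOC][2-24 FREE]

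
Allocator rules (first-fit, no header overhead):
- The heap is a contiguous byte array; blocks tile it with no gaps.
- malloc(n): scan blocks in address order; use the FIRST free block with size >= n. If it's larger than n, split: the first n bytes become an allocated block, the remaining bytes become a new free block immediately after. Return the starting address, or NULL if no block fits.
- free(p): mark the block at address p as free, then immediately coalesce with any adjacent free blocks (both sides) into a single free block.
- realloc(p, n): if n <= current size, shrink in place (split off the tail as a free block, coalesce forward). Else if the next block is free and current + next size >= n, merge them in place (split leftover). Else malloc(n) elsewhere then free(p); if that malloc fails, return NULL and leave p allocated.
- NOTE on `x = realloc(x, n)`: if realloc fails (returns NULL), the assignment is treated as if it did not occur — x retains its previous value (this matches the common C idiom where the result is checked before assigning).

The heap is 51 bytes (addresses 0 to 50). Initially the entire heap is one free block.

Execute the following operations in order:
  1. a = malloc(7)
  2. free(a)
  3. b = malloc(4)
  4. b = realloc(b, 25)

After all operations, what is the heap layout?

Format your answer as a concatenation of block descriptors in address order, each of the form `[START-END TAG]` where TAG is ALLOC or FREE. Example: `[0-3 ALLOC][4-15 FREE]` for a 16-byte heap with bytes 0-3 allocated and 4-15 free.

Op 1: a = malloc(7) -> a = 0; heap: [0-6 ALLOC][7-50 FREE]
Op 2: free(a) -> (freed a); heap: [0-50 FREE]
Op 3: b = malloc(4) -> b = 0; heap: [0-3 ALLOC][4-50 FREE]
Op 4: b = realloc(b, 25) -> b = 0; heap: [0-24 ALLOC][25-50 FREE]

Answer: [0-24 ALLOC][25-50 FREE]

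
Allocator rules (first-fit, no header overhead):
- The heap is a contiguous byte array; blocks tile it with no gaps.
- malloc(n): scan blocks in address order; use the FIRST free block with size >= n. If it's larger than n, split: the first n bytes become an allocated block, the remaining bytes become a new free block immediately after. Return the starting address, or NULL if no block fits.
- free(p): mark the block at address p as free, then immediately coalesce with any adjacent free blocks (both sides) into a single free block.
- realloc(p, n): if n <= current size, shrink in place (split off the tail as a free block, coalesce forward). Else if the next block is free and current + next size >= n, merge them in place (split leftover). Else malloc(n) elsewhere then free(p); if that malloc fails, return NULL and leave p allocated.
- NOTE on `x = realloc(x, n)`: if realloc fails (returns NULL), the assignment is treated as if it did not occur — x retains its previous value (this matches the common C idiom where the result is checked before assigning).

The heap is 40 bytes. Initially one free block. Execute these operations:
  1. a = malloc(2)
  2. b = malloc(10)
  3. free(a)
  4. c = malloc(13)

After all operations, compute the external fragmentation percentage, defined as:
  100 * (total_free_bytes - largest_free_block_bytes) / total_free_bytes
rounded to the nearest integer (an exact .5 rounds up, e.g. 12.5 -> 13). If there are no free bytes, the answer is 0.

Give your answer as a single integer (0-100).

Op 1: a = malloc(2) -> a = 0; heap: [0-1 ALLOC][2-39 FREE]
Op 2: b = malloc(10) -> b = 2; heap: [0-1 ALLOC][2-11 ALLOC][12-39 FREE]
Op 3: free(a) -> (freed a); heap: [0-1 FREE][2-11 ALLOC][12-39 FREE]
Op 4: c = malloc(13) -> c = 12; heap: [0-1 FREE][2-11 ALLOC][12-24 ALLOC][25-39 FREE]
Free blocks: [2 15] total_free=17 largest=15 -> 100*(17-15)/17 = 200/17 ≈ 11.765 -> rounds to 12

Answer: 12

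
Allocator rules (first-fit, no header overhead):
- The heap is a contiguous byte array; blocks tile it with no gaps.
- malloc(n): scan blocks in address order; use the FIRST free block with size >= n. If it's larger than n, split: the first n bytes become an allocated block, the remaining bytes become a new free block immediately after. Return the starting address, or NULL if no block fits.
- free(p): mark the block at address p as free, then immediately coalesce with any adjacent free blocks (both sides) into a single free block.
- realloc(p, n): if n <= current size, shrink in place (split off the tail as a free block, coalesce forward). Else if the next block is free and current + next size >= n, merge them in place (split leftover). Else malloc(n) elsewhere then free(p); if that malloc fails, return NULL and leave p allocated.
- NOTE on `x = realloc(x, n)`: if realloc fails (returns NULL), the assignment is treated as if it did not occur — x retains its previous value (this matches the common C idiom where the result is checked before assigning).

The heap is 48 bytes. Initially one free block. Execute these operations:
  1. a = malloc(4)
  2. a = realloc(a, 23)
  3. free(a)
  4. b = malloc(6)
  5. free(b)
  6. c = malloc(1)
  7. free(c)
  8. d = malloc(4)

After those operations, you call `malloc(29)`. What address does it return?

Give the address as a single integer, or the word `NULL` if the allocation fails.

Op 1: a = malloc(4) -> a = 0; heap: [0-3 ALLOC][4-47 FREE]
Op 2: a = realloc(a, 23) -> a = 0; heap: [0-22 ALLOC][23-47 FREE]
Op 3: free(a) -> (freed a); heap: [0-47 FREE]
Op 4: b = malloc(6) -> b = 0; heap: [0-5 ALLOC][6-47 FREE]
Op 5: free(b) -> (freed b); heap: [0-47 FREE]
Op 6: c = malloc(1) -> c = 0; heap: [0-0 ALLOC][1-47 FREE]
Op 7: free(c) -> (freed c); heap: [0-47 FREE]
Op 8: d = malloc(4) -> d = 0; heap: [0-3 ALLOC][4-47 FREE]
malloc(29): first-fit scan over [0-3 ALLOC][4-47 FREE] -> 4

Answer: 4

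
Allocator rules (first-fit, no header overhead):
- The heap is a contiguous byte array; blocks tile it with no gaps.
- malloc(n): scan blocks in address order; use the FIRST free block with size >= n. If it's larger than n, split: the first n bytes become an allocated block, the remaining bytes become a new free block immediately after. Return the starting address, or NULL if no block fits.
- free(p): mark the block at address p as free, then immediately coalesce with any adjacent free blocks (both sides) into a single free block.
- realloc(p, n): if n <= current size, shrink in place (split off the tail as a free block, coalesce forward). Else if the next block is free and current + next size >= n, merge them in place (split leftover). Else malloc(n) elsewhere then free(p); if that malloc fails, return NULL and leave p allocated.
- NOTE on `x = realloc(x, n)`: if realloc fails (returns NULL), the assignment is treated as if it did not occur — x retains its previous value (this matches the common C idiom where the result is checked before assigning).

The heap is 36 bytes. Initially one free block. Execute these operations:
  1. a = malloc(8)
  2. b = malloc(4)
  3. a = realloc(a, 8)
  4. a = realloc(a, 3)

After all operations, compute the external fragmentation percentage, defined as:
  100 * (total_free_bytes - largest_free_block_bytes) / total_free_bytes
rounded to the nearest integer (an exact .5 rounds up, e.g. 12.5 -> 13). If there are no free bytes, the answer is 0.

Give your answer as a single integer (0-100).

Op 1: a = malloc(8) -> a = 0; heap: [0-7 ALLOC][8-35 FREE]
Op 2: b = malloc(4) -> b = 8; heap: [0-7 ALLOC][8-11 ALLOC][12-35 FREE]
Op 3: a = realloc(a, 8) -> a = 0; heap: [0-7 ALLOC][8-11 ALLOC][12-35 FREE]
Op 4: a = realloc(a, 3) -> a = 0; heap: [0-2 ALLOC][3-7 FREE][8-11 ALLOC][12-35 FREE]
Free blocks: [5 24] total_free=29 largest=24 -> 100*(29-24)/29 = 500/29 ≈ 17.241 -> rounds to 17

Answer: 17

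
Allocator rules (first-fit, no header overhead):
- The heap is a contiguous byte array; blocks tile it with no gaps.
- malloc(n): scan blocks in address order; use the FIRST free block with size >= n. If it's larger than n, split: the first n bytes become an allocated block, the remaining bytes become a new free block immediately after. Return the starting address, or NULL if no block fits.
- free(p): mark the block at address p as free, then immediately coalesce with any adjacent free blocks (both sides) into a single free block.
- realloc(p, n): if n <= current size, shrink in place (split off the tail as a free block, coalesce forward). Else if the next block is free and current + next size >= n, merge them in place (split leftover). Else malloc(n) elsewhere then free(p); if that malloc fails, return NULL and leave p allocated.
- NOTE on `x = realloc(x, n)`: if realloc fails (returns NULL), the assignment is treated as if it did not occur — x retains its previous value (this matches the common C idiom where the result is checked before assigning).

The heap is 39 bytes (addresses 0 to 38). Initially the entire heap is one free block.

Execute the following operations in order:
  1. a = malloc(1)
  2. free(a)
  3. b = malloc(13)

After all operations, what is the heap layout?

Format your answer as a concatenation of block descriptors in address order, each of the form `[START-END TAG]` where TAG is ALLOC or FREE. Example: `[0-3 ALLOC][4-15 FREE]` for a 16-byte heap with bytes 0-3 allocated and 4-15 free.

Answer: [0-12 ALLOC][13-38 FREE]

Derivation:
Op 1: a = malloc(1) -> a = 0; heap: [0-0 ALLOC][1-38 FREE]
Op 2: free(a) -> (freed a); heap: [0-38 FREE]
Op 3: b = malloc(13) -> b = 0; heap: [0-12 ALLOC][13-38 FREE]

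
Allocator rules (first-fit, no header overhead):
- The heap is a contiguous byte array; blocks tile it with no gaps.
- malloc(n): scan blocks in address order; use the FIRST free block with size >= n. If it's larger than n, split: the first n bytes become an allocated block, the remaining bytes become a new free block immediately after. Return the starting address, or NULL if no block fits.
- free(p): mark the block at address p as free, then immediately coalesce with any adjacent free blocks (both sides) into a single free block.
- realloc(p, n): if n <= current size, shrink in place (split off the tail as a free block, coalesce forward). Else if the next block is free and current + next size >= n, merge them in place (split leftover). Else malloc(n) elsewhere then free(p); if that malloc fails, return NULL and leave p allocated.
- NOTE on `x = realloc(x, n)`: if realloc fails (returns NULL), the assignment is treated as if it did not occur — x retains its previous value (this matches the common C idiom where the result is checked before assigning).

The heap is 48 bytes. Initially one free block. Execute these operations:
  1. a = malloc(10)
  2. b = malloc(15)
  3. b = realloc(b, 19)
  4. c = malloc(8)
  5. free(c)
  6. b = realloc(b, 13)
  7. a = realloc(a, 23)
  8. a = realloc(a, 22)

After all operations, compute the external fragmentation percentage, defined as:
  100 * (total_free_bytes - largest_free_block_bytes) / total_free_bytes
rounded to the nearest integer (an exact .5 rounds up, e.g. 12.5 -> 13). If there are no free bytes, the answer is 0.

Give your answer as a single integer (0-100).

Op 1: a = malloc(10) -> a = 0; heap: [0-9 ALLOC][10-47 FREE]
Op 2: b = malloc(15) -> b = 10; heap: [0-9 ALLOC][10-24 ALLOC][25-47 FREE]
Op 3: b = realloc(b, 19) -> b = 10; heap: [0-9 ALLOC][10-28 ALLOC][29-47 FREE]
Op 4: c = malloc(8) -> c = 29; heap: [0-9 ALLOC][10-28 ALLOC][29-36 ALLOC][37-47 FREE]
Op 5: free(c) -> (freed c); heap: [0-9 ALLOC][10-28 ALLOC][29-47 FREE]
Op 6: b = realloc(b, 13) -> b = 10; heap: [0-9 ALLOC][10-22 ALLOC][23-47 FREE]
Op 7: a = realloc(a, 23) -> a = 23; heap: [0-9 FREE][10-22 ALLOC][23-45 ALLOC][46-47 FREE]
Op 8: a = realloc(a, 22) -> a = 23; heap: [0-9 FREE][10-22 ALLOC][23-44 ALLOC][45-47 FREE]
Free blocks: [10 3] total_free=13 largest=10 -> 100*(13-10)/13 = 300/13 ≈ 23.077 -> rounds to 23

Answer: 23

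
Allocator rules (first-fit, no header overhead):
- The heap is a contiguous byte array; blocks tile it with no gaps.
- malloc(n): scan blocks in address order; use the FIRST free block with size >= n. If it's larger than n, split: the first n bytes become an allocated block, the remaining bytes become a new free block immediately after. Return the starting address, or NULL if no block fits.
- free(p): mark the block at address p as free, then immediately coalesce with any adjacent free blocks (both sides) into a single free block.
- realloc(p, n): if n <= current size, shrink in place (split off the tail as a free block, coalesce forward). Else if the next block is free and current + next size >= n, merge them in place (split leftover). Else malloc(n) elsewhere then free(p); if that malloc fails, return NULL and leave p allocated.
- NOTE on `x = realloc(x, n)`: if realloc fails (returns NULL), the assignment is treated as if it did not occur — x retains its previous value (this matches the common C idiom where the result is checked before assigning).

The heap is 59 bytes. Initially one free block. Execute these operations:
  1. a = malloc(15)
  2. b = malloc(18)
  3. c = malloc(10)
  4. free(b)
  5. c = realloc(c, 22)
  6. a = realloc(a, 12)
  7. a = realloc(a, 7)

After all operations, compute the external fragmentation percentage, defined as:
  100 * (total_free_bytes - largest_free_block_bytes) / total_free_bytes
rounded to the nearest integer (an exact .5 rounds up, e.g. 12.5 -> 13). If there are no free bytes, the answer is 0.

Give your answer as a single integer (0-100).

Answer: 13

Derivation:
Op 1: a = malloc(15) -> a = 0; heap: [0-14 ALLOC][15-58 FREE]
Op 2: b = malloc(18) -> b = 15; heap: [0-14 ALLOC][15-32 ALLOC][33-58 FREE]
Op 3: c = malloc(10) -> c = 33; heap: [0-14 ALLOC][15-32 ALLOC][33-42 ALLOC][43-58 FREE]
Op 4: free(b) -> (freed b); heap: [0-14 ALLOC][15-32 FREE][33-42 ALLOC][43-58 FREE]
Op 5: c = realloc(c, 22) -> c = 33; heap: [0-14 ALLOC][15-32 FREE][33-54 ALLOC][55-58 FREE]
Op 6: a = realloc(a, 12) -> a = 0; heap: [0-11 ALLOC][12-32 FREE][33-54 ALLOC][55-58 FREE]
Op 7: a = realloc(a, 7) -> a = 0; heap: [0-6 ALLOC][7-32 FREE][33-54 ALLOC][55-58 FREE]
Free blocks: [26 4] total_free=30 largest=26 -> 100*(30-26)/30 = 400/30 ≈ 13.333 -> rounds to 13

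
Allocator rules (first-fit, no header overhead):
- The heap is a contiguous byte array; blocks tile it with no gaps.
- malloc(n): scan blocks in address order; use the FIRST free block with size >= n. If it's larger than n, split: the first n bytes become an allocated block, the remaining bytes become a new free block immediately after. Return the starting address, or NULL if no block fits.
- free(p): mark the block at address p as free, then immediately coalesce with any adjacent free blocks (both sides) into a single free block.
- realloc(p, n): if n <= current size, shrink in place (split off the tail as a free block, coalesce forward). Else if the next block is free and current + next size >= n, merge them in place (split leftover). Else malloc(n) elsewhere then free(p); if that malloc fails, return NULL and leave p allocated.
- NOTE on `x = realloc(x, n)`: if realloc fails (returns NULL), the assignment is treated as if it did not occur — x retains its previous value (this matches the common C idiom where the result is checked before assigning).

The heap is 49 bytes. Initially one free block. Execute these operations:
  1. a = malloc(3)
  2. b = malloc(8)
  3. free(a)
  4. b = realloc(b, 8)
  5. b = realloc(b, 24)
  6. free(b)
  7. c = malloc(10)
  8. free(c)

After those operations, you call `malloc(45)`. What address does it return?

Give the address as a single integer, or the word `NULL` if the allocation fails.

Answer: 0

Derivation:
Op 1: a = malloc(3) -> a = 0; heap: [0-2 ALLOC][3-48 FREE]
Op 2: b = malloc(8) -> b = 3; heap: [0-2 ALLOC][3-10 ALLOC][11-48 FREE]
Op 3: free(a) -> (freed a); heap: [0-2 FREE][3-10 ALLOC][11-48 FREE]
Op 4: b = realloc(b, 8) -> b = 3; heap: [0-2 FREE][3-10 ALLOC][11-48 FREE]
Op 5: b = realloc(b, 24) -> b = 3; heap: [0-2 FREE][3-26 ALLOC][27-48 FREE]
Op 6: free(b) -> (freed b); heap: [0-48 FREE]
Op 7: c = malloc(10) -> c = 0; heap: [0-9 ALLOC][10-48 FREE]
Op 8: free(c) -> (freed c); heap: [0-48 FREE]
malloc(45): first-fit scan over [0-48 FREE] -> 0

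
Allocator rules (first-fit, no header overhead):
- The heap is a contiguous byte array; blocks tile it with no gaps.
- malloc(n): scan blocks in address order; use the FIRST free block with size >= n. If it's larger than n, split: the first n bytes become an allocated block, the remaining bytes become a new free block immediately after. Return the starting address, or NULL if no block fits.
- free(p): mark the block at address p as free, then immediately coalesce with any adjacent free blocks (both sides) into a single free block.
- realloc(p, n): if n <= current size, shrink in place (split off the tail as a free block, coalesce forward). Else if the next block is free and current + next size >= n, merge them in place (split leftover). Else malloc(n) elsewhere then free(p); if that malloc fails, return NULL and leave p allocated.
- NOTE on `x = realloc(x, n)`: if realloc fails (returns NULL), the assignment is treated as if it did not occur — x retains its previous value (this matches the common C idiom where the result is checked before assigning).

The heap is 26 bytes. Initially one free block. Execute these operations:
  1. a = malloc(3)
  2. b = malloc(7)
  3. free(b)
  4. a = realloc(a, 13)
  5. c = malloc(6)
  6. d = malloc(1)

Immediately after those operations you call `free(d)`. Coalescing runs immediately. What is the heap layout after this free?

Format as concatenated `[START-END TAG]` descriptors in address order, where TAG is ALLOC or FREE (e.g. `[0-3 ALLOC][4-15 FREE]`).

Answer: [0-12 ALLOC][13-18 ALLOC][19-25 FREE]

Derivation:
Op 1: a = malloc(3) -> a = 0; heap: [0-2 ALLOC][3-25 FREE]
Op 2: b = malloc(7) -> b = 3; heap: [0-2 ALLOC][3-9 ALLOC][10-25 FREE]
Op 3: free(b) -> (freed b); heap: [0-2 ALLOC][3-25 FREE]
Op 4: a = realloc(a, 13) -> a = 0; heap: [0-12 ALLOC][13-25 FREE]
Op 5: c = malloc(6) -> c = 13; heap: [0-12 ALLOC][13-18 ALLOC][19-25 FREE]
Op 6: d = malloc(1) -> d = 19; heap: [0-12 ALLOC][13-18 ALLOC][19-19 ALLOC][20-25 FREE]
free(d): d = 19 -> block [19-19 ALLOC]; mark free, coalesce with adjacent free neighbors -> [0-12 ALLOC][13-18 ALLOC][19-25 FREE]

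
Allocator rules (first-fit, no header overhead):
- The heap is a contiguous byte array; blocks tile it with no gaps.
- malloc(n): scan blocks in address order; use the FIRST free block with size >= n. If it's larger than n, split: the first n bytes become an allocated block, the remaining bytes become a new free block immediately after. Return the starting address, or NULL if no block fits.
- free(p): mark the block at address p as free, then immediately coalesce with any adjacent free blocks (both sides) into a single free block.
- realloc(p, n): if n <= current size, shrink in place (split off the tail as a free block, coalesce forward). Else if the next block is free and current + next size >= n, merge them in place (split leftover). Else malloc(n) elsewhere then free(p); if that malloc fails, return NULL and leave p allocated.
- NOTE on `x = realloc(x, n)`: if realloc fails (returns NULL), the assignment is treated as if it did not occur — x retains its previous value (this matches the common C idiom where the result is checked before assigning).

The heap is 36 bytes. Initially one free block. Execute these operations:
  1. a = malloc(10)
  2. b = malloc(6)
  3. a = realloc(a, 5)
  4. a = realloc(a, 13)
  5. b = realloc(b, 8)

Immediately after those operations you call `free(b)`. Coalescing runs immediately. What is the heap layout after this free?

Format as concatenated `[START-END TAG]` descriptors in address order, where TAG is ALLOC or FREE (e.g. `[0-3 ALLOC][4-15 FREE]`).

Answer: [0-15 FREE][16-28 ALLOC][29-35 FREE]

Derivation:
Op 1: a = malloc(10) -> a = 0; heap: [0-9 ALLOC][10-35 FREE]
Op 2: b = malloc(6) -> b = 10; heap: [0-9 ALLOC][10-15 ALLOC][16-35 FREE]
Op 3: a = realloc(a, 5) -> a = 0; heap: [0-4 ALLOC][5-9 FREE][10-15 ALLOC][16-35 FREE]
Op 4: a = realloc(a, 13) -> a = 16; heap: [0-9 FREE][10-15 ALLOC][16-28 ALLOC][29-35 FREE]
Op 5: b = realloc(b, 8) -> b = 0; heap: [0-7 ALLOC][8-15 FREE][16-28 ALLOC][29-35 FREE]
free(b): b = 0 -> block [0-7 ALLOC]; mark free, coalesce with adjacent free neighbors -> [0-15 FREE][16-28 ALLOC][29-35 FREE]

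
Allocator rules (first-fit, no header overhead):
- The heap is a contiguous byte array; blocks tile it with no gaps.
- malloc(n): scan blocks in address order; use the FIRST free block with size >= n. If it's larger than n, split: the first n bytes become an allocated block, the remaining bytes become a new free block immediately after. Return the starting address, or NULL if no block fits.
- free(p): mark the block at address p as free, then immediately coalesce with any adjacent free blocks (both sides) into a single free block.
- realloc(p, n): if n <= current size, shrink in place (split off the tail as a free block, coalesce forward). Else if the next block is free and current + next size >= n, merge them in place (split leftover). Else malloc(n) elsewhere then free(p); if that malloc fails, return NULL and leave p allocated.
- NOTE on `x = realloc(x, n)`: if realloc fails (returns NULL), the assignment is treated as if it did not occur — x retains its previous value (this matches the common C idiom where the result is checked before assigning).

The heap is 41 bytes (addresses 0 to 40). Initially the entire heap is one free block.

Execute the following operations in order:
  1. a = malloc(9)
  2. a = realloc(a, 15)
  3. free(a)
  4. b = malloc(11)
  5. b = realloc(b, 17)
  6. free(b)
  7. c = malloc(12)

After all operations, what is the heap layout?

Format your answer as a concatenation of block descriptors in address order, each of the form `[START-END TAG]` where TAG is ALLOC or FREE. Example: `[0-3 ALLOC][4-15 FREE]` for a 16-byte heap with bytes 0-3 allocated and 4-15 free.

Op 1: a = malloc(9) -> a = 0; heap: [0-8 ALLOC][9-40 FREE]
Op 2: a = realloc(a, 15) -> a = 0; heap: [0-14 ALLOC][15-40 FREE]
Op 3: free(a) -> (freed a); heap: [0-40 FREE]
Op 4: b = malloc(11) -> b = 0; heap: [0-10 ALLOC][11-40 FREE]
Op 5: b = realloc(b, 17) -> b = 0; heap: [0-16 ALLOC][17-40 FREE]
Op 6: free(b) -> (freed b); heap: [0-40 FREE]
Op 7: c = malloc(12) -> c = 0; heap: [0-11 ALLOC][12-40 FREE]

Answer: [0-11 ALLOC][12-40 FREE]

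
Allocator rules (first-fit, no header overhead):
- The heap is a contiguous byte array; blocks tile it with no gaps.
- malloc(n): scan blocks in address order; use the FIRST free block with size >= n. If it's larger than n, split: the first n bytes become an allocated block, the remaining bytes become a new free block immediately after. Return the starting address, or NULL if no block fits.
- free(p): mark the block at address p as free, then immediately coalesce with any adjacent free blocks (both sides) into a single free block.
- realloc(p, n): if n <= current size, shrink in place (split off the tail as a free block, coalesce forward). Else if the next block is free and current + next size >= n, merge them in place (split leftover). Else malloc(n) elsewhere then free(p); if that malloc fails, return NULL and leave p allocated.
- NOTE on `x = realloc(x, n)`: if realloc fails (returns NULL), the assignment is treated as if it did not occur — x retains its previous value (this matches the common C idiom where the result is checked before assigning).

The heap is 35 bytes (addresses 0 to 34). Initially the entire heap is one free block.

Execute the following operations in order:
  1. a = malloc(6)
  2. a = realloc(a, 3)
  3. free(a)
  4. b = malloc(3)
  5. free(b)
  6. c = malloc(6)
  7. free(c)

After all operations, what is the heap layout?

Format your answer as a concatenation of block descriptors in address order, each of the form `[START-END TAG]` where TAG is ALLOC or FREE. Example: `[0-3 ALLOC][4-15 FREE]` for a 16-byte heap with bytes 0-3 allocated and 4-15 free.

Op 1: a = malloc(6) -> a = 0; heap: [0-5 ALLOC][6-34 FREE]
Op 2: a = realloc(a, 3) -> a = 0; heap: [0-2 ALLOC][3-34 FREE]
Op 3: free(a) -> (freed a); heap: [0-34 FREE]
Op 4: b = malloc(3) -> b = 0; heap: [0-2 ALLOC][3-34 FREE]
Op 5: free(b) -> (freed b); heap: [0-34 FREE]
Op 6: c = malloc(6) -> c = 0; heap: [0-5 ALLOC][6-34 FREE]
Op 7: free(c) -> (freed c); heap: [0-34 FREE]

Answer: [0-34 FREE]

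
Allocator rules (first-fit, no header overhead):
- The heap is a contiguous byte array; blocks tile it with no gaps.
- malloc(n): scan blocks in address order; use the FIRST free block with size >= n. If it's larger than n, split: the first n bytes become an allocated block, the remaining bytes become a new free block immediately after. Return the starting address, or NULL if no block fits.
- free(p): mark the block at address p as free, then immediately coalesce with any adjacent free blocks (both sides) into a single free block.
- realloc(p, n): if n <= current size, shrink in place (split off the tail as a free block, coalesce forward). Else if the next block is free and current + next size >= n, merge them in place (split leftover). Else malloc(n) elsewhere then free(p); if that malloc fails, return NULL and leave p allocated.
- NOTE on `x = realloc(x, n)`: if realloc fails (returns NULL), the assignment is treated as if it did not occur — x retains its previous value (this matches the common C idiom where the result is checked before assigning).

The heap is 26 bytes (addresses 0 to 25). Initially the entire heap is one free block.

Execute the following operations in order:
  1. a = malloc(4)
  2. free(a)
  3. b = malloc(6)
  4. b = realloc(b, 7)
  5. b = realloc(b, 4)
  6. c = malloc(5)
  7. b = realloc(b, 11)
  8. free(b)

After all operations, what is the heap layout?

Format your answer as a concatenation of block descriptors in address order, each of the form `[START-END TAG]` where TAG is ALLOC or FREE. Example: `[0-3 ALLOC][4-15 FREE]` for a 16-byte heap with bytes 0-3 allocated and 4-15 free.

Op 1: a = malloc(4) -> a = 0; heap: [0-3 ALLOC][4-25 FREE]
Op 2: free(a) -> (freed a); heap: [0-25 FREE]
Op 3: b = malloc(6) -> b = 0; heap: [0-5 ALLOC][6-25 FREE]
Op 4: b = realloc(b, 7) -> b = 0; heap: [0-6 ALLOC][7-25 FREE]
Op 5: b = realloc(b, 4) -> b = 0; heap: [0-3 ALLOC][4-25 FREE]
Op 6: c = malloc(5) -> c = 4; heap: [0-3 ALLOC][4-8 ALLOC][9-25 FREE]
Op 7: b = realloc(b, 11) -> b = 9; heap: [0-3 FREE][4-8 ALLOC][9-19 ALLOC][20-25 FREE]
Op 8: free(b) -> (freed b); heap: [0-3 FREE][4-8 ALLOC][9-25 FREE]

Answer: [0-3 FREE][4-8 ALLOC][9-25 FREE]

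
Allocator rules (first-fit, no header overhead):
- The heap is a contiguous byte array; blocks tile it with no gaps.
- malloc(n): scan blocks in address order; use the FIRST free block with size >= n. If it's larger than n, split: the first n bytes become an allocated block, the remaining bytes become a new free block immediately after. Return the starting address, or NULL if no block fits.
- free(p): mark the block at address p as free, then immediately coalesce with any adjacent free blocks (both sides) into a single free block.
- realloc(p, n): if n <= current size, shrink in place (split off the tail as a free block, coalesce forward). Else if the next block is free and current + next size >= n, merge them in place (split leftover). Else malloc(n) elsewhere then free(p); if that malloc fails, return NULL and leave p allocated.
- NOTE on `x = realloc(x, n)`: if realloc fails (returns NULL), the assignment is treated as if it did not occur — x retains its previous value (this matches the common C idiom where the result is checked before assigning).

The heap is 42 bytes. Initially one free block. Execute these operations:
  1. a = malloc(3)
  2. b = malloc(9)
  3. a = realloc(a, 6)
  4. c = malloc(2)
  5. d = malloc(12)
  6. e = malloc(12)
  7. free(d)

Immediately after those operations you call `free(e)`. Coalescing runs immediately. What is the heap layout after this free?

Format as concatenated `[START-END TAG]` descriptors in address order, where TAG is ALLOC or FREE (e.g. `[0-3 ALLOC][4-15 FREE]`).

Answer: [0-1 ALLOC][2-2 FREE][3-11 ALLOC][12-17 ALLOC][18-41 FREE]

Derivation:
Op 1: a = malloc(3) -> a = 0; heap: [0-2 ALLOC][3-41 FREE]
Op 2: b = malloc(9) -> b = 3; heap: [0-2 ALLOC][3-11 ALLOC][12-41 FREE]
Op 3: a = realloc(a, 6) -> a = 12; heap: [0-2 FREE][3-11 ALLOC][12-17 ALLOC][18-41 FREE]
Op 4: c = malloc(2) -> c = 0; heap: [0-1 ALLOC][2-2 FREE][3-11 ALLOC][12-17 ALLOC][18-41 FREE]
Op 5: d = malloc(12) -> d = 18; heap: [0-1 ALLOC][2-2 FREE][3-11 ALLOC][12-17 ALLOC][18-29 ALLOC][30-41 FREE]
Op 6: e = malloc(12) -> e = 30; heap: [0-1 ALLOC][2-2 FREE][3-11 ALLOC][12-17 ALLOC][18-29 ALLOC][30-41 ALLOC]
Op 7: free(d) -> (freed d); heap: [0-1 ALLOC][2-2 FREE][3-11 ALLOC][12-17 ALLOC][18-29 FREE][30-41 ALLOC]
free(e): e = 30 -> block [30-41 ALLOC]; mark free, coalesce with adjacent free neighbors -> [0-1 ALLOC][2-2 FREE][3-11 ALLOC][12-17 ALLOC][18-41 FREE]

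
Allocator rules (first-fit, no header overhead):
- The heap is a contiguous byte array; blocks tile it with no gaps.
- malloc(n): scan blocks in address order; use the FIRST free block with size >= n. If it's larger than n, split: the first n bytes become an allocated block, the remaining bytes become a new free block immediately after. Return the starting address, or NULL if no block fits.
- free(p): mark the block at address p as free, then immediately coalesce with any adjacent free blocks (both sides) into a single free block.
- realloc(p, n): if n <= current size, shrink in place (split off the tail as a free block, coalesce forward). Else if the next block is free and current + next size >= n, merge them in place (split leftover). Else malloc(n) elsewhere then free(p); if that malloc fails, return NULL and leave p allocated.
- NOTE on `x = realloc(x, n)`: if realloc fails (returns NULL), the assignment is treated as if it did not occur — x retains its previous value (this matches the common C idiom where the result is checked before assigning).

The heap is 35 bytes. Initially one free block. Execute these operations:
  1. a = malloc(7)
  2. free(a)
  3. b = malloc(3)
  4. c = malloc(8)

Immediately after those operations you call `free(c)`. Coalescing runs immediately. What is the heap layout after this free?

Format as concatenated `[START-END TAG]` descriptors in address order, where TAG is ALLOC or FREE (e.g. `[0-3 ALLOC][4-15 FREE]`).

Answer: [0-2 ALLOC][3-34 FREE]

Derivation:
Op 1: a = malloc(7) -> a = 0; heap: [0-6 ALLOC][7-34 FREE]
Op 2: free(a) -> (freed a); heap: [0-34 FREE]
Op 3: b = malloc(3) -> b = 0; heap: [0-2 ALLOC][3-34 FREE]
Op 4: c = malloc(8) -> c = 3; heap: [0-2 ALLOC][3-10 ALLOC][11-34 FREE]
free(c): c = 3 -> block [3-10 ALLOC]; mark free, coalesce with adjacent free neighbors -> [0-2 ALLOC][3-34 FREE]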